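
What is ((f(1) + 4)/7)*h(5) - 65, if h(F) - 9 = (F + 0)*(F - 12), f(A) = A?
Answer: -585/7 ≈ -83.571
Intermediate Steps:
h(F) = 9 + F*(-12 + F) (h(F) = 9 + (F + 0)*(F - 12) = 9 + F*(-12 + F))
((f(1) + 4)/7)*h(5) - 65 = ((1 + 4)/7)*(9 + 5² - 12*5) - 65 = ((⅐)*5)*(9 + 25 - 60) - 65 = (5/7)*(-26) - 65 = -130/7 - 65 = -585/7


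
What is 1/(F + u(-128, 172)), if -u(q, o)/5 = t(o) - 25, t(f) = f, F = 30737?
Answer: 1/30002 ≈ 3.3331e-5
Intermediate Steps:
u(q, o) = 125 - 5*o (u(q, o) = -5*(o - 25) = -5*(-25 + o) = 125 - 5*o)
1/(F + u(-128, 172)) = 1/(30737 + (125 - 5*172)) = 1/(30737 + (125 - 860)) = 1/(30737 - 735) = 1/30002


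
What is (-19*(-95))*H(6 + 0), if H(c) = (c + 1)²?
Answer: 88445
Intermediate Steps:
H(c) = (1 + c)²
(-19*(-95))*H(6 + 0) = (-19*(-95))*(1 + (6 + 0))² = 1805*(1 + 6)² = 1805*7² = 1805*49 = 88445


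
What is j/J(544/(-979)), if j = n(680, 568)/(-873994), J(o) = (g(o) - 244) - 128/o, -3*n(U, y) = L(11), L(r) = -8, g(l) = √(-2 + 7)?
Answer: 15776/68668397589 + 1156*√5/68668397589 ≈ 2.6739e-7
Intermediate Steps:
g(l) = √5
n(U, y) = 8/3 (n(U, y) = -⅓*(-8) = 8/3)
J(o) = -244 + √5 - 128/o (J(o) = (√5 - 244) - 128/o = (-244 + √5) - 128/o = -244 + √5 - 128/o)
j = -4/1310991 (j = (8/3)/(-873994) = (8/3)*(-1/873994) = -4/1310991 ≈ -3.0511e-6)
j/J(544/(-979)) = -4/(1310991*(-244 + √5 - 128/(544/(-979)))) = -4/(1310991*(-244 + √5 - 128/(544*(-1/979)))) = -4/(1310991*(-244 + √5 - 128/(-544/979))) = -4/(1310991*(-244 + √5 - 128*(-979/544))) = -4/(1310991*(-244 + √5 + 3916/17)) = -4/(1310991*(-232/17 + √5))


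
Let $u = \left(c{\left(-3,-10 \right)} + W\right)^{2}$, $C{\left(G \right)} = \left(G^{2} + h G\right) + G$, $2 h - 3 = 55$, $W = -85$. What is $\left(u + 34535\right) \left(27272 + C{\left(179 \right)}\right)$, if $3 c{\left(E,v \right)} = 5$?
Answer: $2683014905$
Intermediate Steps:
$c{\left(E,v \right)} = \frac{5}{3}$ ($c{\left(E,v \right)} = \frac{1}{3} \cdot 5 = \frac{5}{3}$)
$h = 29$ ($h = \frac{3}{2} + \frac{1}{2} \cdot 55 = \frac{3}{2} + \frac{55}{2} = 29$)
$C{\left(G \right)} = G^{2} + 30 G$ ($C{\left(G \right)} = \left(G^{2} + 29 G\right) + G = G^{2} + 30 G$)
$u = \frac{62500}{9}$ ($u = \left(\frac{5}{3} - 85\right)^{2} = \left(- \frac{250}{3}\right)^{2} = \frac{62500}{9} \approx 6944.4$)
$\left(u + 34535\right) \left(27272 + C{\left(179 \right)}\right) = \left(\frac{62500}{9} + 34535\right) \left(27272 + 179 \left(30 + 179\right)\right) = \frac{373315 \left(27272 + 179 \cdot 209\right)}{9} = \frac{373315 \left(27272 + 37411\right)}{9} = \frac{373315}{9} \cdot 64683 = 2683014905$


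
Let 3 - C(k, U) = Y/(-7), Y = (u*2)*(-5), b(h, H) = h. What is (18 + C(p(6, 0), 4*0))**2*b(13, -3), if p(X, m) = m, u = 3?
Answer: 177957/49 ≈ 3631.8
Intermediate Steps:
Y = -30 (Y = (3*2)*(-5) = 6*(-5) = -30)
C(k, U) = -9/7 (C(k, U) = 3 - (-30)/(-7) = 3 - (-30)*(-1)/7 = 3 - 1*30/7 = 3 - 30/7 = -9/7)
(18 + C(p(6, 0), 4*0))**2*b(13, -3) = (18 - 9/7)**2*13 = (117/7)**2*13 = (13689/49)*13 = 177957/49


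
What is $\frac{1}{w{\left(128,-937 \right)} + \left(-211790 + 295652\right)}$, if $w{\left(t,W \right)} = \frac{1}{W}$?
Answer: $\frac{937}{78578693} \approx 1.1924 \cdot 10^{-5}$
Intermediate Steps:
$\frac{1}{w{\left(128,-937 \right)} + \left(-211790 + 295652\right)} = \frac{1}{\frac{1}{-937} + \left(-211790 + 295652\right)} = \frac{1}{- \frac{1}{937} + 83862} = \frac{1}{\frac{78578693}{937}} = \frac{937}{78578693}$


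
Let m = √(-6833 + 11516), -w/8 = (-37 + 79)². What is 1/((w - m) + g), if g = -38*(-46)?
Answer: -12364/152863813 + √4683/152863813 ≈ -8.0435e-5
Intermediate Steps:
g = 1748
w = -14112 (w = -8*(-37 + 79)² = -8*42² = -8*1764 = -14112)
m = √4683 ≈ 68.432
1/((w - m) + g) = 1/((-14112 - √4683) + 1748) = 1/(-12364 - √4683)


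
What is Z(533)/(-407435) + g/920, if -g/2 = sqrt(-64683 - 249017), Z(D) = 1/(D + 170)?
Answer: -1/286426805 - I*sqrt(3137)/46 ≈ -3.4913e-9 - 1.2176*I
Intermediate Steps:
Z(D) = 1/(170 + D)
g = -20*I*sqrt(3137) (g = -2*sqrt(-64683 - 249017) = -20*I*sqrt(3137) ≈ -1120.2*I)
Z(533)/(-407435) + g/920 = 1/((170 + 533)*(-407435)) - 20*I*sqrt(3137)/920 = -1/407435/703 - 20*I*sqrt(3137)*(1/920) = (1/703)*(-1/407435) - I*sqrt(3137)/46 = -1/286426805 - I*sqrt(3137)/46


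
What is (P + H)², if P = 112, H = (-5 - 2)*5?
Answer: 5929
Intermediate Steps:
H = -35 (H = -7*5 = -35)
(P + H)² = (112 - 35)² = 77² = 5929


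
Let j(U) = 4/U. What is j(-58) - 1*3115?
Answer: -90337/29 ≈ -3115.1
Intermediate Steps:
j(-58) - 1*3115 = 4/(-58) - 1*3115 = 4*(-1/58) - 3115 = -2/29 - 3115 = -90337/29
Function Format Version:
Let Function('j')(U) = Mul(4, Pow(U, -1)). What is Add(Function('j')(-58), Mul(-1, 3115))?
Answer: Rational(-90337, 29) ≈ -3115.1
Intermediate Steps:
Add(Function('j')(-58), Mul(-1, 3115)) = Add(Mul(4, Pow(-58, -1)), Mul(-1, 3115)) = Add(Mul(4, Rational(-1, 58)), -3115) = Add(Rational(-2, 29), -3115) = Rational(-90337, 29)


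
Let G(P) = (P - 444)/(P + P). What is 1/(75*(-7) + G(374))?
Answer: -374/196385 ≈ -0.0019044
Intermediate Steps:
G(P) = (-444 + P)/(2*P) (G(P) = (-444 + P)/((2*P)) = (-444 + P)*(1/(2*P)) = (-444 + P)/(2*P))
1/(75*(-7) + G(374)) = 1/(75*(-7) + (1/2)*(-444 + 374)/374) = 1/(-525 + (1/2)*(1/374)*(-70)) = 1/(-525 - 35/374) = 1/(-196385/374) = -374/196385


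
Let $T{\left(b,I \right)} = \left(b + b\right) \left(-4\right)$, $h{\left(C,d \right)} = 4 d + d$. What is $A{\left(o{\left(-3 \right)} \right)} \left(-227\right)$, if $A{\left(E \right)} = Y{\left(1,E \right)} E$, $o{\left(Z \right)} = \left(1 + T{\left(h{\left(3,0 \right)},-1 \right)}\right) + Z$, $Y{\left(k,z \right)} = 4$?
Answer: $1816$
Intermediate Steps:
$h{\left(C,d \right)} = 5 d$
$T{\left(b,I \right)} = - 8 b$ ($T{\left(b,I \right)} = 2 b \left(-4\right) = - 8 b$)
$o{\left(Z \right)} = 1 + Z$ ($o{\left(Z \right)} = \left(1 - 8 \cdot 5 \cdot 0\right) + Z = \left(1 - 0\right) + Z = \left(1 + 0\right) + Z = 1 + Z$)
$A{\left(E \right)} = 4 E$
$A{\left(o{\left(-3 \right)} \right)} \left(-227\right) = 4 \left(1 - 3\right) \left(-227\right) = 4 \left(-2\right) \left(-227\right) = \left(-8\right) \left(-227\right) = 1816$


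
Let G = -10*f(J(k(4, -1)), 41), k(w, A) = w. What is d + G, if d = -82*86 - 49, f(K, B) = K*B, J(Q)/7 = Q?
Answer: -18581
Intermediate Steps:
J(Q) = 7*Q
f(K, B) = B*K
d = -7101 (d = -7052 - 49 = -7101)
G = -11480 (G = -410*7*4 = -410*28 = -10*1148 = -11480)
d + G = -7101 - 11480 = -18581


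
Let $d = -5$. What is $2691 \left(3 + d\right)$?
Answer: $-5382$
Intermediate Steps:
$2691 \left(3 + d\right) = 2691 \left(3 - 5\right) = 2691 \left(-2\right) = -5382$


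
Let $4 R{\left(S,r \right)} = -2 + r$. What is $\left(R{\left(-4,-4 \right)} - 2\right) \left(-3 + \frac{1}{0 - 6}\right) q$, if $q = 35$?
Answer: $\frac{4655}{12} \approx 387.92$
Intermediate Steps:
$R{\left(S,r \right)} = - \frac{1}{2} + \frac{r}{4}$ ($R{\left(S,r \right)} = \frac{-2 + r}{4} = - \frac{1}{2} + \frac{r}{4}$)
$\left(R{\left(-4,-4 \right)} - 2\right) \left(-3 + \frac{1}{0 - 6}\right) q = \left(\left(- \frac{1}{2} + \frac{1}{4} \left(-4\right)\right) - 2\right) \left(-3 + \frac{1}{0 - 6}\right) 35 = \left(\left(- \frac{1}{2} - 1\right) - 2\right) \left(-3 + \frac{1}{-6}\right) 35 = \left(- \frac{3}{2} - 2\right) \left(-3 - \frac{1}{6}\right) 35 = \left(- \frac{7}{2}\right) \left(- \frac{19}{6}\right) 35 = \frac{133}{12} \cdot 35 = \frac{4655}{12}$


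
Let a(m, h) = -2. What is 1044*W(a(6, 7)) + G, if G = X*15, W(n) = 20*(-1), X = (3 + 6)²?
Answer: -19665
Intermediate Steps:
X = 81 (X = 9² = 81)
W(n) = -20
G = 1215 (G = 81*15 = 1215)
1044*W(a(6, 7)) + G = 1044*(-20) + 1215 = -20880 + 1215 = -19665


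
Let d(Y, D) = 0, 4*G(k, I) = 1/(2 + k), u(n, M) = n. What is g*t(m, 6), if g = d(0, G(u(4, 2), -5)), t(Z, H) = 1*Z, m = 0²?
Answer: 0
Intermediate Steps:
m = 0
G(k, I) = 1/(4*(2 + k))
t(Z, H) = Z
g = 0
g*t(m, 6) = 0*0 = 0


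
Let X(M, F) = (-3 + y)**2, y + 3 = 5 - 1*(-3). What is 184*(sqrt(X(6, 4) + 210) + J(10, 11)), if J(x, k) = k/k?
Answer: 184 + 184*sqrt(214) ≈ 2875.7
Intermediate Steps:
y = 5 (y = -3 + (5 - 1*(-3)) = -3 + (5 + 3) = -3 + 8 = 5)
X(M, F) = 4 (X(M, F) = (-3 + 5)**2 = 2**2 = 4)
J(x, k) = 1
184*(sqrt(X(6, 4) + 210) + J(10, 11)) = 184*(sqrt(4 + 210) + 1) = 184*(sqrt(214) + 1) = 184*(1 + sqrt(214)) = 184 + 184*sqrt(214)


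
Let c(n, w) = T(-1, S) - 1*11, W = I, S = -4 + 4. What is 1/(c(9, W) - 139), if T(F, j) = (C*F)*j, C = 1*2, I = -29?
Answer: -1/150 ≈ -0.0066667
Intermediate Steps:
S = 0
C = 2
T(F, j) = 2*F*j (T(F, j) = (2*F)*j = 2*F*j)
W = -29
c(n, w) = -11 (c(n, w) = 2*(-1)*0 - 1*11 = 0 - 11 = -11)
1/(c(9, W) - 139) = 1/(-11 - 139) = 1/(-150) = -1/150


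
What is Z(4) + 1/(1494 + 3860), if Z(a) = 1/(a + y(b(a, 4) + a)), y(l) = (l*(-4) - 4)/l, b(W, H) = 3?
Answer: -18737/10708 ≈ -1.7498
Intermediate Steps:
y(l) = (-4 - 4*l)/l (y(l) = (-4*l - 4)/l = (-4 - 4*l)/l)
Z(a) = 1/(-4 + a - 4/(3 + a)) (Z(a) = 1/(a + (-4 - 4/(3 + a))) = 1/(-4 + a - 4/(3 + a)))
Z(4) + 1/(1494 + 3860) = (3 + 4)/(-16 + 4² - 1*4) + 1/(1494 + 3860) = 7/(-16 + 16 - 4) + 1/5354 = 7/(-4) + 1/5354 = -¼*7 + 1/5354 = -7/4 + 1/5354 = -18737/10708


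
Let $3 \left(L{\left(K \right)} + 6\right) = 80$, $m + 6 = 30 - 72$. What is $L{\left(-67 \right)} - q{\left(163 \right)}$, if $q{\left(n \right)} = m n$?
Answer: $\frac{23534}{3} \approx 7844.7$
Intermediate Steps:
$m = -48$ ($m = -6 + \left(30 - 72\right) = -6 - 42 = -48$)
$q{\left(n \right)} = - 48 n$
$L{\left(K \right)} = \frac{62}{3}$ ($L{\left(K \right)} = -6 + \frac{1}{3} \cdot 80 = -6 + \frac{80}{3} = \frac{62}{3}$)
$L{\left(-67 \right)} - q{\left(163 \right)} = \frac{62}{3} - \left(-48\right) 163 = \frac{62}{3} - -7824 = \frac{62}{3} + 7824 = \frac{23534}{3}$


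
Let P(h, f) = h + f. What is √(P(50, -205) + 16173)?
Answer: √16018 ≈ 126.56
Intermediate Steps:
P(h, f) = f + h
√(P(50, -205) + 16173) = √((-205 + 50) + 16173) = √(-155 + 16173) = √16018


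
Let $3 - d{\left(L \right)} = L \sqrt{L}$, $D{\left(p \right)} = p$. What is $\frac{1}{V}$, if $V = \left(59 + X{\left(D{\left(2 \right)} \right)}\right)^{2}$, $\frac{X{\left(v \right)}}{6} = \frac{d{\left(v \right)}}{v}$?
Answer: $\frac{587}{2590088} + \frac{51 \sqrt{2}}{1295044} \approx 0.00028233$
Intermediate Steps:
$d{\left(L \right)} = 3 - L^{\frac{3}{2}}$ ($d{\left(L \right)} = 3 - L \sqrt{L} = 3 - L^{\frac{3}{2}}$)
$X{\left(v \right)} = \frac{6 \left(3 - v^{\frac{3}{2}}\right)}{v}$ ($X{\left(v \right)} = 6 \frac{3 - v^{\frac{3}{2}}}{v} = \frac{6 \left(3 - v^{\frac{3}{2}}\right)}{v}$)
$V = \left(68 - 6 \sqrt{2}\right)^{2}$ ($V = \left(59 + \frac{6 \left(3 - 2^{\frac{3}{2}}\right)}{2}\right)^{2} = \left(59 + 6 \cdot \frac{1}{2} \left(3 - 2 \sqrt{2}\right)\right)^{2} = \left(59 + \left(9 - 6 \sqrt{2}\right)\right)^{2} = \left(68 - 6 \sqrt{2}\right)^{2} \approx 3542.0$)
$\frac{1}{V} = \frac{1}{4696 - 816 \sqrt{2}}$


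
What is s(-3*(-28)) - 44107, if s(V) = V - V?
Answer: -44107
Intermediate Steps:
s(V) = 0
s(-3*(-28)) - 44107 = 0 - 44107 = -44107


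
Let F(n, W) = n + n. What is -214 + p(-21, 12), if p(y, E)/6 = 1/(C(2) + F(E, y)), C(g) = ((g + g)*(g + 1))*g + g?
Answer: -5347/25 ≈ -213.88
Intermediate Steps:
F(n, W) = 2*n
C(g) = g + 2*g**2*(1 + g) (C(g) = ((2*g)*(1 + g))*g + g = (2*g*(1 + g))*g + g = 2*g**2*(1 + g) + g = g + 2*g**2*(1 + g))
p(y, E) = 6/(26 + 2*E) (p(y, E) = 6/(2*(1 + 2*2 + 2*2**2) + 2*E) = 6/(2*(1 + 4 + 2*4) + 2*E) = 6/(2*(1 + 4 + 8) + 2*E) = 6/(2*13 + 2*E) = 6/(26 + 2*E))
-214 + p(-21, 12) = -214 + 3/(13 + 12) = -214 + 3/25 = -5347/25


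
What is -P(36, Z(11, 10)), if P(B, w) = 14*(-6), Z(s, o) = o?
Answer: 84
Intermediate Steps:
P(B, w) = -84
-P(36, Z(11, 10)) = -1*(-84) = 84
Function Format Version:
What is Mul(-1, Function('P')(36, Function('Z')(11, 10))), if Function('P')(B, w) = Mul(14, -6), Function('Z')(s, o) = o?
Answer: 84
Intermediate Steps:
Function('P')(B, w) = -84
Mul(-1, Function('P')(36, Function('Z')(11, 10))) = Mul(-1, -84) = 84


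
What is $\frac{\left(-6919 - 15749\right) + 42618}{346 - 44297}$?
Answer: $- \frac{19950}{43951} \approx -0.45391$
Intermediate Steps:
$\frac{\left(-6919 - 15749\right) + 42618}{346 - 44297} = \frac{-22668 + 42618}{-43951} = 19950 \left(- \frac{1}{43951}\right) = - \frac{19950}{43951}$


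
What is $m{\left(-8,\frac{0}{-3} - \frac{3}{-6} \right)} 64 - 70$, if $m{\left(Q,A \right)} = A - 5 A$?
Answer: $-198$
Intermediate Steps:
$m{\left(Q,A \right)} = - 4 A$
$m{\left(-8,\frac{0}{-3} - \frac{3}{-6} \right)} 64 - 70 = - 4 \left(\frac{0}{-3} - \frac{3}{-6}\right) 64 - 70 = - 4 \left(0 \left(- \frac{1}{3}\right) - - \frac{1}{2}\right) 64 - 70 = - 4 \left(0 + \frac{1}{2}\right) 64 - 70 = \left(-4\right) \frac{1}{2} \cdot 64 - 70 = \left(-2\right) 64 - 70 = -128 - 70 = -198$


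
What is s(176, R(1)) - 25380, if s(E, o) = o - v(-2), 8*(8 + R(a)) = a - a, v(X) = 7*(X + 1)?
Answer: -25381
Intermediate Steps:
v(X) = 7 + 7*X (v(X) = 7*(1 + X) = 7 + 7*X)
R(a) = -8 (R(a) = -8 + (a - a)/8 = -8 + (1/8)*0 = -8 + 0 = -8)
s(E, o) = 7 + o (s(E, o) = o - (7 + 7*(-2)) = o - (7 - 14) = o - 1*(-7) = o + 7 = 7 + o)
s(176, R(1)) - 25380 = (7 - 8) - 25380 = -1 - 25380 = -25381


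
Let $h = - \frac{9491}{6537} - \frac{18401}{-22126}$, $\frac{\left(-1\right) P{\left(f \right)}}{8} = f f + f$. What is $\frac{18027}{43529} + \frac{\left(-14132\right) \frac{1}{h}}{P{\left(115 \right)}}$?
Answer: $\frac{540342185271}{2693110080580} \approx 0.20064$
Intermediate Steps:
$P{\left(f \right)} = - 8 f - 8 f^{2}$ ($P{\left(f \right)} = - 8 \left(f f + f\right) = - 8 \left(f^{2} + f\right) = - 8 \left(f + f^{2}\right) = - 8 f - 8 f^{2}$)
$h = - \frac{89710529}{144637662}$ ($h = \left(-9491\right) \frac{1}{6537} - - \frac{18401}{22126} = - \frac{9491}{6537} + \frac{18401}{22126} = - \frac{89710529}{144637662} \approx -0.62024$)
$\frac{18027}{43529} + \frac{\left(-14132\right) \frac{1}{h}}{P{\left(115 \right)}} = \frac{18027}{43529} + \frac{\left(-14132\right) \frac{1}{- \frac{89710529}{144637662}}}{\left(-8\right) 115 \left(1 + 115\right)} = 18027 \cdot \frac{1}{43529} + \frac{\left(-14132\right) \left(- \frac{144637662}{89710529}\right)}{\left(-8\right) 115 \cdot 116} = \frac{18027}{43529} + \frac{2044019439384}{89710529 \left(-106720\right)} = \frac{18027}{43529} + \frac{2044019439384}{89710529} \left(- \frac{1}{106720}\right) = \frac{18027}{43529} - \frac{11108801301}{52032106820} = \frac{540342185271}{2693110080580}$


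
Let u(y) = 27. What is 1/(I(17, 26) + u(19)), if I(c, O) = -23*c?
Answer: -1/364 ≈ -0.0027473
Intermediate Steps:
1/(I(17, 26) + u(19)) = 1/(-23*17 + 27) = 1/(-391 + 27) = 1/(-364) = -1/364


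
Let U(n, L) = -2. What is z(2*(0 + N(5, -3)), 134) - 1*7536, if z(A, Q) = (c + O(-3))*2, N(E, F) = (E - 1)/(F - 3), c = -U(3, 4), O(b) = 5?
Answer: -7522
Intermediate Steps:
c = 2 (c = -1*(-2) = 2)
N(E, F) = (-1 + E)/(-3 + F)
z(A, Q) = 14 (z(A, Q) = (2 + 5)*2 = 7*2 = 14)
z(2*(0 + N(5, -3)), 134) - 1*7536 = 14 - 1*7536 = 14 - 7536 = -7522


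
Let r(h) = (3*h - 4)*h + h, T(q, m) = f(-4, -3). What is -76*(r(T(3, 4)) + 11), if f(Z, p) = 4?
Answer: -3572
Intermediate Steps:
T(q, m) = 4
r(h) = h + h*(-4 + 3*h) (r(h) = (-4 + 3*h)*h + h = h*(-4 + 3*h) + h = h + h*(-4 + 3*h))
-76*(r(T(3, 4)) + 11) = -76*(3*4*(-1 + 4) + 11) = -76*(3*4*3 + 11) = -76*(36 + 11) = -76*47 = -3572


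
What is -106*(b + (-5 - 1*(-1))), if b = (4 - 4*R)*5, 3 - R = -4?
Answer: 13144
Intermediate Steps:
R = 7 (R = 3 - 1*(-4) = 3 + 4 = 7)
b = -120 (b = (4 - 4*7)*5 = (4 - 28)*5 = -24*5 = -120)
-106*(b + (-5 - 1*(-1))) = -106*(-120 + (-5 - 1*(-1))) = -106*(-120 + (-5 + 1)) = -106*(-120 - 4) = -106*(-124) = 13144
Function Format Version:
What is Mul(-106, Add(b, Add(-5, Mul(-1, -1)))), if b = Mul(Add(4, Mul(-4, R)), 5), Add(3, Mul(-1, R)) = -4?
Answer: 13144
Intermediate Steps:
R = 7 (R = Add(3, Mul(-1, -4)) = Add(3, 4) = 7)
b = -120 (b = Mul(Add(4, Mul(-4, 7)), 5) = Mul(Add(4, -28), 5) = Mul(-24, 5) = -120)
Mul(-106, Add(b, Add(-5, Mul(-1, -1)))) = Mul(-106, Add(-120, Add(-5, Mul(-1, -1)))) = Mul(-106, Add(-120, Add(-5, 1))) = Mul(-106, Add(-120, -4)) = Mul(-106, -124) = 13144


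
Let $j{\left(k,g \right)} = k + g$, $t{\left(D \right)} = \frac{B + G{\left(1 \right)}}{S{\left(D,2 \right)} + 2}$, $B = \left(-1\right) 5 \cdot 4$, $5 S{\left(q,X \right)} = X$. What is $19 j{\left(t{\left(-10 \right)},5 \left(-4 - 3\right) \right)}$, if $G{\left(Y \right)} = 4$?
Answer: $- \frac{2375}{3} \approx -791.67$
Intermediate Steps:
$S{\left(q,X \right)} = \frac{X}{5}$
$B = -20$ ($B = \left(-5\right) 4 = -20$)
$t{\left(D \right)} = - \frac{20}{3}$ ($t{\left(D \right)} = \frac{-20 + 4}{\frac{1}{5} \cdot 2 + 2} = - \frac{16}{\frac{2}{5} + 2} = - \frac{16}{\frac{12}{5}} = \left(-16\right) \frac{5}{12} = - \frac{20}{3}$)
$j{\left(k,g \right)} = g + k$
$19 j{\left(t{\left(-10 \right)},5 \left(-4 - 3\right) \right)} = 19 \left(5 \left(-4 - 3\right) - \frac{20}{3}\right) = 19 \left(5 \left(-7\right) - \frac{20}{3}\right) = 19 \left(-35 - \frac{20}{3}\right) = 19 \left(- \frac{125}{3}\right) = - \frac{2375}{3}$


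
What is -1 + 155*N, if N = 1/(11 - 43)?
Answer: -187/32 ≈ -5.8438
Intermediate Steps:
N = -1/32 (N = 1/(-32) = -1/32 ≈ -0.031250)
-1 + 155*N = -1 + 155*(-1/32) = -1 - 155/32 = -187/32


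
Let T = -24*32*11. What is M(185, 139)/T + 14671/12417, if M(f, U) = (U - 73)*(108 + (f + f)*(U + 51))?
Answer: -109047281/198672 ≈ -548.88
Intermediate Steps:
T = -8448 (T = -768*11 = -8448)
M(f, U) = (-73 + U)*(108 + 2*f*(51 + U)) (M(f, U) = (-73 + U)*(108 + (2*f)*(51 + U)) = (-73 + U)*(108 + 2*f*(51 + U)))
M(185, 139)/T + 14671/12417 = (-7884 - 7446*185 + 108*139 - 44*139*185 + 2*185*139²)/(-8448) + 14671/12417 = (-7884 - 1377510 + 15012 - 1131460 + 2*185*19321)*(-1/8448) + 14671*(1/12417) = (-7884 - 1377510 + 15012 - 1131460 + 7148770)*(-1/8448) + 14671/12417 = 4646928*(-1/8448) + 14671/12417 = -8801/16 + 14671/12417 = -109047281/198672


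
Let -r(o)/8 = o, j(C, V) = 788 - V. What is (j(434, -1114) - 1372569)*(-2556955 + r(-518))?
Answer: 3499053794937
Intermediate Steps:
r(o) = -8*o
(j(434, -1114) - 1372569)*(-2556955 + r(-518)) = ((788 - 1*(-1114)) - 1372569)*(-2556955 - 8*(-518)) = ((788 + 1114) - 1372569)*(-2556955 + 4144) = (1902 - 1372569)*(-2552811) = -1370667*(-2552811) = 3499053794937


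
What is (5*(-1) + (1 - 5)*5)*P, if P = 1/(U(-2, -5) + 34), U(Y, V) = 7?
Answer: -25/41 ≈ -0.60976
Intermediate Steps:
P = 1/41 (P = 1/(7 + 34) = 1/41 ≈ 0.024390)
(5*(-1) + (1 - 5)*5)*P = (5*(-1) + (1 - 5)*5)*(1/41) = (-5 - 4*5)*(1/41) = (-5 - 20)*(1/41) = -25*1/41 = -25/41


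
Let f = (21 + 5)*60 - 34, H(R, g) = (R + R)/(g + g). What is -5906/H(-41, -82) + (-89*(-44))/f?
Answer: -9010598/763 ≈ -11809.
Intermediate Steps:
H(R, g) = R/g (H(R, g) = (2*R)/((2*g)) = (2*R)*(1/(2*g)) = R/g)
f = 1526 (f = 26*60 - 34 = 1560 - 34 = 1526)
-5906/H(-41, -82) + (-89*(-44))/f = -5906/((-41/(-82))) - 89*(-44)/1526 = -5906/((-41*(-1/82))) + 3916*(1/1526) = -5906/1/2 + 1958/763 = -5906*2 + 1958/763 = -11812 + 1958/763 = -9010598/763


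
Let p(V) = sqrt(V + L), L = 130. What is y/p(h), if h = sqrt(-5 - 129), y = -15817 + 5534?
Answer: -10283/sqrt(130 + I*sqrt(134)) ≈ -899.21 + 39.956*I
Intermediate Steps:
y = -10283
h = I*sqrt(134) (h = sqrt(-134) = I*sqrt(134) ≈ 11.576*I)
p(V) = sqrt(130 + V) (p(V) = sqrt(V + 130) = sqrt(130 + V))
y/p(h) = -10283/sqrt(130 + I*sqrt(134))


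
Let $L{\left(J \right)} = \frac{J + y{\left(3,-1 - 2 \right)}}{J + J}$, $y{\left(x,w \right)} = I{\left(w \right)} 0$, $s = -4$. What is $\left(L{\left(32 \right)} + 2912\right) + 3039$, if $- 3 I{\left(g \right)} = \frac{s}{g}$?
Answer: $\frac{11903}{2} \approx 5951.5$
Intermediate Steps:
$I{\left(g \right)} = \frac{4}{3 g}$ ($I{\left(g \right)} = - \frac{\left(-4\right) \frac{1}{g}}{3} = \frac{4}{3 g}$)
$y{\left(x,w \right)} = 0$ ($y{\left(x,w \right)} = \frac{4}{3 w} 0 = 0$)
$L{\left(J \right)} = \frac{1}{2}$ ($L{\left(J \right)} = \frac{J + 0}{J + J} = \frac{J}{2 J} = J \frac{1}{2 J} = \frac{1}{2}$)
$\left(L{\left(32 \right)} + 2912\right) + 3039 = \left(\frac{1}{2} + 2912\right) + 3039 = \frac{5825}{2} + 3039 = \frac{11903}{2}$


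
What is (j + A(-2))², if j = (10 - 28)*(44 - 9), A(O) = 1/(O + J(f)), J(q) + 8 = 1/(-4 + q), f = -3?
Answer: 2001399169/5041 ≈ 3.9702e+5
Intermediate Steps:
J(q) = -8 + 1/(-4 + q)
A(O) = 1/(-57/7 + O) (A(O) = 1/(O + (33 - 8*(-3))/(-4 - 3)) = 1/(O + (33 + 24)/(-7)) = 1/(O - ⅐*57) = 1/(O - 57/7) = 1/(-57/7 + O))
j = -630 (j = -18*35 = -630)
(j + A(-2))² = (-630 + 7/(-57 + 7*(-2)))² = (-630 + 7/(-57 - 14))² = (-630 + 7/(-71))² = (-630 + 7*(-1/71))² = (-630 - 7/71)² = (-44737/71)² = 2001399169/5041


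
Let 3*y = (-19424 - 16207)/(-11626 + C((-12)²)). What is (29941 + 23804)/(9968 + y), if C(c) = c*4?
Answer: 593882250/110158277 ≈ 5.3912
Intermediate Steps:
C(c) = 4*c
y = 11877/11050 (y = ((-19424 - 16207)/(-11626 + 4*(-12)²))/3 = (-35631/(-11626 + 4*144))/3 = (-35631/(-11626 + 576))/3 = (-35631/(-11050))/3 = (-35631*(-1/11050))/3 = (⅓)*(35631/11050) = 11877/11050 ≈ 1.0748)
(29941 + 23804)/(9968 + y) = (29941 + 23804)/(9968 + 11877/11050) = 53745/(110158277/11050) = 53745*(11050/110158277) = 593882250/110158277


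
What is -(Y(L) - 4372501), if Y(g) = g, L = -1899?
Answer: 4374400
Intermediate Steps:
-(Y(L) - 4372501) = -(-1899 - 4372501) = -1*(-4374400) = 4374400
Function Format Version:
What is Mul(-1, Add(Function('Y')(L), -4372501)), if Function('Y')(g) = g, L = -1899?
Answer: 4374400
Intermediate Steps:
Mul(-1, Add(Function('Y')(L), -4372501)) = Mul(-1, Add(-1899, -4372501)) = Mul(-1, -4374400) = 4374400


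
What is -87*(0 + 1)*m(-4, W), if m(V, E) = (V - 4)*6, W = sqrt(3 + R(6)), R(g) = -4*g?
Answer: 4176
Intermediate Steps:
W = I*sqrt(21) (W = sqrt(3 - 4*6) = sqrt(3 - 24) = sqrt(-21) = I*sqrt(21) ≈ 4.5826*I)
m(V, E) = -24 + 6*V (m(V, E) = (-4 + V)*6 = -24 + 6*V)
-87*(0 + 1)*m(-4, W) = -87*(0 + 1)*(-24 + 6*(-4)) = -87*(-24 - 24) = -87*(-48) = 4176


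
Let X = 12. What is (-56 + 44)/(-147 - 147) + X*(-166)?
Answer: -97606/49 ≈ -1992.0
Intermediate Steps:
(-56 + 44)/(-147 - 147) + X*(-166) = (-56 + 44)/(-147 - 147) + 12*(-166) = -12/(-294) - 1992 = -12*(-1/294) - 1992 = 2/49 - 1992 = -97606/49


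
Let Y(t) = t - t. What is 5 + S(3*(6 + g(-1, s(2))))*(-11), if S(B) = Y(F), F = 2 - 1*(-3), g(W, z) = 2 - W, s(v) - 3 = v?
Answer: 5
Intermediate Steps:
s(v) = 3 + v
F = 5 (F = 2 + 3 = 5)
Y(t) = 0
S(B) = 0
5 + S(3*(6 + g(-1, s(2))))*(-11) = 5 + 0*(-11) = 5 + 0 = 5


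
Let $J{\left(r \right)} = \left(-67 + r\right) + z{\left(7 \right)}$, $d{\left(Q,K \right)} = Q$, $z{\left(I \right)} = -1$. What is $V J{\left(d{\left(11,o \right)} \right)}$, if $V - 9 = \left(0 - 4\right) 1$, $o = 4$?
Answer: $-285$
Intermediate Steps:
$V = 5$ ($V = 9 + \left(0 - 4\right) 1 = 9 - 4 = 5$)
$J{\left(r \right)} = -68 + r$ ($J{\left(r \right)} = \left(-67 + r\right) - 1 = -68 + r$)
$V J{\left(d{\left(11,o \right)} \right)} = 5 \left(-68 + 11\right) = 5 \left(-57\right) = -285$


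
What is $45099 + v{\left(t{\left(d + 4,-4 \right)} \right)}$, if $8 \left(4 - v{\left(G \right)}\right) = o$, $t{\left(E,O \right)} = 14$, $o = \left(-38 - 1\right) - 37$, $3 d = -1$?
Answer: $\frac{90225}{2} \approx 45113.0$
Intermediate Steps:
$d = - \frac{1}{3}$ ($d = \frac{1}{3} \left(-1\right) = - \frac{1}{3} \approx -0.33333$)
$o = -76$ ($o = -39 - 37 = -76$)
$v{\left(G \right)} = \frac{27}{2}$ ($v{\left(G \right)} = 4 - - \frac{19}{2} = 4 + \frac{19}{2} = \frac{27}{2}$)
$45099 + v{\left(t{\left(d + 4,-4 \right)} \right)} = 45099 + \frac{27}{2} = \frac{90225}{2}$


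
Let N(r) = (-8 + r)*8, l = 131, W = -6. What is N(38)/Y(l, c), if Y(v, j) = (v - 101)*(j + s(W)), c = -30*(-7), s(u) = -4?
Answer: 4/103 ≈ 0.038835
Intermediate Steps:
N(r) = -64 + 8*r
c = 210
Y(v, j) = (-101 + v)*(-4 + j) (Y(v, j) = (v - 101)*(j - 4) = (-101 + v)*(-4 + j))
N(38)/Y(l, c) = (-64 + 8*38)/(404 - 101*210 - 4*131 + 210*131) = (-64 + 304)/(404 - 21210 - 524 + 27510) = 240/6180 = 240*(1/6180) = 4/103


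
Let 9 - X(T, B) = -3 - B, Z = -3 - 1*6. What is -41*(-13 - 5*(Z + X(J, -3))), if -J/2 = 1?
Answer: 533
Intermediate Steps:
J = -2 (J = -2*1 = -2)
Z = -9 (Z = -3 - 6 = -9)
X(T, B) = 12 + B (X(T, B) = 9 - (-3 - B) = 9 + (3 + B) = 12 + B)
-41*(-13 - 5*(Z + X(J, -3))) = -41*(-13 - 5*(-9 + (12 - 3))) = -41*(-13 - 5*(-9 + 9)) = -41*(-13 - 5*0) = -41*(-13 + 0) = -41*(-13) = 533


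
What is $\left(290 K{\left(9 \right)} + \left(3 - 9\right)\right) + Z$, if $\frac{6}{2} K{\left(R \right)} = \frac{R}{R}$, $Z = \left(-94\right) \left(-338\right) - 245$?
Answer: $\frac{94853}{3} \approx 31618.0$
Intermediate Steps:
$Z = 31527$ ($Z = 31772 - 245 = 31527$)
$K{\left(R \right)} = \frac{1}{3}$ ($K{\left(R \right)} = \frac{R \frac{1}{R}}{3} = \frac{1}{3} \cdot 1 = \frac{1}{3}$)
$\left(290 K{\left(9 \right)} + \left(3 - 9\right)\right) + Z = \left(290 \cdot \frac{1}{3} + \left(3 - 9\right)\right) + 31527 = \left(\frac{290}{3} + \left(3 - 9\right)\right) + 31527 = \left(\frac{290}{3} - 6\right) + 31527 = \frac{272}{3} + 31527 = \frac{94853}{3}$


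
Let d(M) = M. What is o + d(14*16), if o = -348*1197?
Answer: -416332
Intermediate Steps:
o = -416556
o + d(14*16) = -416556 + 14*16 = -416556 + 224 = -416332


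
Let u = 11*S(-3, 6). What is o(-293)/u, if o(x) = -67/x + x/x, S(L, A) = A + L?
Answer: 120/3223 ≈ 0.037232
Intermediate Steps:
o(x) = 1 - 67/x (o(x) = -67/x + 1 = 1 - 67/x)
u = 33 (u = 11*(6 - 3) = 11*3 = 33)
o(-293)/u = ((-67 - 293)/(-293))/33 = -1/293*(-360)*(1/33) = (360/293)*(1/33) = 120/3223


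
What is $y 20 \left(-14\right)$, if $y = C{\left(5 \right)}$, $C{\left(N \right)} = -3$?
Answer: $840$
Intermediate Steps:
$y = -3$
$y 20 \left(-14\right) = \left(-3\right) 20 \left(-14\right) = \left(-60\right) \left(-14\right) = 840$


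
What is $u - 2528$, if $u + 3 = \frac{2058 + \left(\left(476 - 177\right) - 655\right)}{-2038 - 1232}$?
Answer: $- \frac{4139036}{1635} \approx -2531.5$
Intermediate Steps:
$u = - \frac{5756}{1635}$ ($u = -3 + \frac{2058 + \left(\left(476 - 177\right) - 655\right)}{-2038 - 1232} = -3 + \frac{2058 + \left(299 - 655\right)}{-3270} = -3 + \left(2058 - 356\right) \left(- \frac{1}{3270}\right) = -3 + 1702 \left(- \frac{1}{3270}\right) = -3 - \frac{851}{1635} = - \frac{5756}{1635} \approx -3.5205$)
$u - 2528 = - \frac{5756}{1635} - 2528 = - \frac{4139036}{1635}$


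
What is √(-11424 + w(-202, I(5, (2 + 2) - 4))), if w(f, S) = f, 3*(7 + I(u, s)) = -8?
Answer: I*√11626 ≈ 107.82*I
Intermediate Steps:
I(u, s) = -29/3 (I(u, s) = -7 + (⅓)*(-8) = -7 - 8/3 = -29/3)
√(-11424 + w(-202, I(5, (2 + 2) - 4))) = √(-11424 - 202) = √(-11626) = I*√11626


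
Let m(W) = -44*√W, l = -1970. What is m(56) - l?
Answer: 1970 - 88*√14 ≈ 1640.7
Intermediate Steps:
m(56) - l = -88*√14 - 1*(-1970) = -88*√14 + 1970 = 1970 - 88*√14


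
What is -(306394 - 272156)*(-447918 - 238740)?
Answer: 23509796604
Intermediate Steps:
-(306394 - 272156)*(-447918 - 238740) = -34238*(-686658) = -1*(-23509796604) = 23509796604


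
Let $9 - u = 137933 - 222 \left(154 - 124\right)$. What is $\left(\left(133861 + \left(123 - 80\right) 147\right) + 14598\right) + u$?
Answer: $23516$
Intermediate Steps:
$u = -131264$ ($u = 9 - \left(137933 - 222 \left(154 - 124\right)\right) = 9 - \left(137933 - 6660\right) = 9 - 131273 = -131264$)
$\left(\left(133861 + \left(123 - 80\right) 147\right) + 14598\right) + u = \left(\left(133861 + \left(123 - 80\right) 147\right) + 14598\right) - 131264 = \left(\left(133861 + 43 \cdot 147\right) + 14598\right) - 131264 = \left(\left(133861 + 6321\right) + 14598\right) - 131264 = \left(140182 + 14598\right) - 131264 = 154780 - 131264 = 23516$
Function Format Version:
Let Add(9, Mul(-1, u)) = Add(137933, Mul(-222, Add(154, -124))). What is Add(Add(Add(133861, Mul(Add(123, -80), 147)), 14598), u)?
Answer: 23516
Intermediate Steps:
u = -131264 (u = Add(9, Mul(-1, Add(137933, Mul(-222, Add(154, -124))))) = Add(9, Mul(-1, Add(137933, Mul(-222, 30)))) = Add(9, Mul(-1, Add(137933, -6660))) = Add(9, Mul(-1, 131273)) = Add(9, -131273) = -131264)
Add(Add(Add(133861, Mul(Add(123, -80), 147)), 14598), u) = Add(Add(Add(133861, Mul(Add(123, -80), 147)), 14598), -131264) = Add(Add(Add(133861, Mul(43, 147)), 14598), -131264) = Add(Add(Add(133861, 6321), 14598), -131264) = Add(Add(140182, 14598), -131264) = Add(154780, -131264) = 23516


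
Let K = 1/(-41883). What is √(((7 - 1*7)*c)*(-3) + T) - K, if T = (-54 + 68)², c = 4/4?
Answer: 586363/41883 ≈ 14.000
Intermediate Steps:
c = 1 (c = 4*(¼) = 1)
T = 196 (T = 14² = 196)
K = -1/41883 ≈ -2.3876e-5
√(((7 - 1*7)*c)*(-3) + T) - K = √(((7 - 1*7)*1)*(-3) + 196) - 1*(-1/41883) = √(((7 - 7)*1)*(-3) + 196) + 1/41883 = √((0*1)*(-3) + 196) + 1/41883 = √(0*(-3) + 196) + 1/41883 = √(0 + 196) + 1/41883 = √196 + 1/41883 = 14 + 1/41883 = 586363/41883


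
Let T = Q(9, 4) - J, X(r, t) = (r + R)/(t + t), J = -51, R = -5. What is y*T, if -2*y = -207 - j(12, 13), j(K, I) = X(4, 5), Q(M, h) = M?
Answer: 6207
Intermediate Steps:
X(r, t) = (-5 + r)/(2*t) (X(r, t) = (r - 5)/(t + t) = (-5 + r)/((2*t)) = (-5 + r)*(1/(2*t)) = (-5 + r)/(2*t))
j(K, I) = -⅒ (j(K, I) = (½)*(-5 + 4)/5 = (½)*(⅕)*(-1) = -⅒)
T = 60 (T = 9 - 1*(-51) = 9 + 51 = 60)
y = 2069/20 (y = -(-207 - 1*(-⅒))/2 = -(-207 + ⅒)/2 = -½*(-2069/10) = 2069/20 ≈ 103.45)
y*T = (2069/20)*60 = 6207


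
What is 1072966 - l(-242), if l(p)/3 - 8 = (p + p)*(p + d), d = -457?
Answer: 57994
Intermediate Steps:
l(p) = 24 + 6*p*(-457 + p) (l(p) = 24 + 3*((p + p)*(p - 457)) = 24 + 3*((2*p)*(-457 + p)) = 24 + 3*(2*p*(-457 + p)) = 24 + 6*p*(-457 + p))
1072966 - l(-242) = 1072966 - (24 - 2742*(-242) + 6*(-242)**2) = 1072966 - (24 + 663564 + 6*58564) = 1072966 - (24 + 663564 + 351384) = 1072966 - 1*1014972 = 1072966 - 1014972 = 57994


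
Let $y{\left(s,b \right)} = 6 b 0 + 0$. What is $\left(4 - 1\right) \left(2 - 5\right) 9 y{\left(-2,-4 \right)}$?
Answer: $0$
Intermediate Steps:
$y{\left(s,b \right)} = 0$ ($y{\left(s,b \right)} = 6 \cdot 0 + 0 = 0 + 0 = 0$)
$\left(4 - 1\right) \left(2 - 5\right) 9 y{\left(-2,-4 \right)} = \left(4 - 1\right) \left(2 - 5\right) 9 \cdot 0 = 3 \left(-3\right) 9 \cdot 0 = \left(-9\right) 9 \cdot 0 = \left(-81\right) 0 = 0$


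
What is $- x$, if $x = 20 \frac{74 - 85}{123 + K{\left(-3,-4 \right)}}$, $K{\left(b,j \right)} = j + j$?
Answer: $\frac{44}{23} \approx 1.913$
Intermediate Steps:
$K{\left(b,j \right)} = 2 j$
$x = - \frac{44}{23}$ ($x = 20 \frac{74 - 85}{123 + 2 \left(-4\right)} = 20 \left(- \frac{11}{123 - 8}\right) = 20 \left(- \frac{11}{115}\right) = - \frac{44}{23} \approx -1.913$)
$- x = \left(-1\right) \left(- \frac{44}{23}\right) = \frac{44}{23}$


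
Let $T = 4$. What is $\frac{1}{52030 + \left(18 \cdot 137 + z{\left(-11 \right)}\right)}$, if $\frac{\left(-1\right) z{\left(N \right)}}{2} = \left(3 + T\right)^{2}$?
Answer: $\frac{1}{54398} \approx 1.8383 \cdot 10^{-5}$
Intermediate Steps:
$z{\left(N \right)} = -98$ ($z{\left(N \right)} = - 2 \left(3 + 4\right)^{2} = - 2 \cdot 7^{2} = \left(-2\right) 49 = -98$)
$\frac{1}{52030 + \left(18 \cdot 137 + z{\left(-11 \right)}\right)} = \frac{1}{52030 + \left(18 \cdot 137 - 98\right)} = \frac{1}{52030 + \left(2466 - 98\right)} = \frac{1}{52030 + 2368} = \frac{1}{54398}$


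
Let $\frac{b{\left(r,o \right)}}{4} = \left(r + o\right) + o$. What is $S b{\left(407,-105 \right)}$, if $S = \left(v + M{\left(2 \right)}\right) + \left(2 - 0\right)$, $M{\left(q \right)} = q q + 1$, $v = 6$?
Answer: $10244$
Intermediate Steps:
$M{\left(q \right)} = 1 + q^{2}$ ($M{\left(q \right)} = q^{2} + 1 = 1 + q^{2}$)
$b{\left(r,o \right)} = 4 r + 8 o$ ($b{\left(r,o \right)} = 4 \left(\left(r + o\right) + o\right) = 4 \left(\left(o + r\right) + o\right) = 4 \left(r + 2 o\right) = 4 r + 8 o$)
$S = 13$ ($S = \left(6 + \left(1 + 2^{2}\right)\right) + \left(2 - 0\right) = \left(6 + \left(1 + 4\right)\right) + \left(2 + 0\right) = \left(6 + 5\right) + 2 = 11 + 2 = 13$)
$S b{\left(407,-105 \right)} = 13 \left(4 \cdot 407 + 8 \left(-105\right)\right) = 13 \left(1628 - 840\right) = 13 \cdot 788 = 10244$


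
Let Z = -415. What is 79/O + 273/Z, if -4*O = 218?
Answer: -95327/45235 ≈ -2.1074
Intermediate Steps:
O = -109/2 (O = -1/4*218 = -109/2 ≈ -54.500)
79/O + 273/Z = 79/(-109/2) + 273/(-415) = 79*(-2/109) + 273*(-1/415) = -158/109 - 273/415 = -95327/45235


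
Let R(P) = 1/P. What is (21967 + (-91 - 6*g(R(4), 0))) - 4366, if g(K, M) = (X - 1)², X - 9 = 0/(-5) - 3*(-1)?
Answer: 16784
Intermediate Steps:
X = 12 (X = 9 + (0/(-5) - 3*(-1)) = 9 + (0*(-⅕) + 3) = 9 + (0 + 3) = 9 + 3 = 12)
g(K, M) = 121 (g(K, M) = (12 - 1)² = 11² = 121)
(21967 + (-91 - 6*g(R(4), 0))) - 4366 = (21967 + (-91 - 6*121)) - 4366 = (21967 + (-91 - 726)) - 4366 = (21967 - 817) - 4366 = 21150 - 4366 = 16784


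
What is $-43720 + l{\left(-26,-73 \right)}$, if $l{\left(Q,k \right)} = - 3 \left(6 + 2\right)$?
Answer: $-43744$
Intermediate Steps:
$l{\left(Q,k \right)} = -24$ ($l{\left(Q,k \right)} = \left(-3\right) 8 = -24$)
$-43720 + l{\left(-26,-73 \right)} = -43720 - 24 = -43744$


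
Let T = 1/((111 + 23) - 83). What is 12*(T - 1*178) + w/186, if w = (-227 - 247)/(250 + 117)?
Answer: -413077459/193409 ≈ -2135.8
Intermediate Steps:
T = 1/51 (T = 1/(134 - 83) = 1/51 ≈ 0.019608)
w = -474/367 ≈ -1.2916
12*(T - 1*178) + w/186 = 12*(1/51 - 1*178) - 474/367/186 = 12*(1/51 - 178) - 474/367*1/186 = 12*(-9077/51) - 79/11377 = -36308/17 - 79/11377 = -413077459/193409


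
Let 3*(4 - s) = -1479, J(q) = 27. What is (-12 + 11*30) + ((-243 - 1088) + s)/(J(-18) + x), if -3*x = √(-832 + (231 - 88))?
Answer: 1051419/3625 - 1251*I*√689/3625 ≈ 290.05 - 9.0585*I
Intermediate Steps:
s = 497 (s = 4 - ⅓*(-1479) = 4 + 493 = 497)
x = -I*√689/3 (x = -√(-832 + (231 - 88))/3 = -√(-832 + 143)/3 = -I*√689/3 ≈ -8.7496*I)
(-12 + 11*30) + ((-243 - 1088) + s)/(J(-18) + x) = (-12 + 11*30) + ((-243 - 1088) + 497)/(27 - I*√689/3) = (-12 + 330) + (-1331 + 497)/(27 - I*√689/3) = 318 - 834/(27 - I*√689/3)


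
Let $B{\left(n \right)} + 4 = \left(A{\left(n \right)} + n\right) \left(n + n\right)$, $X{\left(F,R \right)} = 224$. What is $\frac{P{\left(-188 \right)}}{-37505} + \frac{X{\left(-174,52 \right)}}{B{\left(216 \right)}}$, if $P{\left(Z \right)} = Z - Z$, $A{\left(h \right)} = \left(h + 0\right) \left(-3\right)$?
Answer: $- \frac{56}{46657} \approx -0.0012002$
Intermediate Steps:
$A{\left(h \right)} = - 3 h$ ($A{\left(h \right)} = h \left(-3\right) = - 3 h$)
$P{\left(Z \right)} = 0$
$B{\left(n \right)} = -4 - 4 n^{2}$ ($B{\left(n \right)} = -4 + \left(- 3 n + n\right) \left(n + n\right) = -4 + - 2 n 2 n = -4 - 4 n^{2}$)
$\frac{P{\left(-188 \right)}}{-37505} + \frac{X{\left(-174,52 \right)}}{B{\left(216 \right)}} = \frac{0}{-37505} + \frac{224}{-4 - 4 \cdot 216^{2}} = 0 \left(- \frac{1}{37505}\right) + \frac{224}{-4 - 186624} = 0 + \frac{224}{-4 - 186624} = 0 + \frac{224}{-186628} = 0 + 224 \left(- \frac{1}{186628}\right) = 0 - \frac{56}{46657} = - \frac{56}{46657}$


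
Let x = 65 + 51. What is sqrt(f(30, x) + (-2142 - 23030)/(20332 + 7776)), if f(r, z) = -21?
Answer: 14*I*sqrt(5516195)/7027 ≈ 4.6793*I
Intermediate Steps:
x = 116
sqrt(f(30, x) + (-2142 - 23030)/(20332 + 7776)) = sqrt(-21 + (-2142 - 23030)/(20332 + 7776)) = sqrt(-21 - 25172/28108) = sqrt(-21 - 25172*1/28108) = sqrt(-21 - 6293/7027) = sqrt(-153860/7027) = 14*I*sqrt(5516195)/7027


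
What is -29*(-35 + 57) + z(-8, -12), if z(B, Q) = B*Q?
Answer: -542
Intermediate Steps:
-29*(-35 + 57) + z(-8, -12) = -29*(-35 + 57) - 8*(-12) = -29*22 + 96 = -638 + 96 = -542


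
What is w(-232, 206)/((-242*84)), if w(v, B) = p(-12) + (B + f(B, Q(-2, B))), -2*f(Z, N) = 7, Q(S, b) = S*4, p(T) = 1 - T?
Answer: -431/40656 ≈ -0.010601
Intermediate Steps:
Q(S, b) = 4*S
f(Z, N) = -7/2 (f(Z, N) = -1/2*7 = -7/2)
w(v, B) = 19/2 + B (w(v, B) = (1 - 1*(-12)) + (B - 7/2) = (1 + 12) + (-7/2 + B) = 13 + (-7/2 + B) = 19/2 + B)
w(-232, 206)/((-242*84)) = (19/2 + 206)/((-242*84)) = (431/2)/(-20328) = (431/2)*(-1/20328) = -431/40656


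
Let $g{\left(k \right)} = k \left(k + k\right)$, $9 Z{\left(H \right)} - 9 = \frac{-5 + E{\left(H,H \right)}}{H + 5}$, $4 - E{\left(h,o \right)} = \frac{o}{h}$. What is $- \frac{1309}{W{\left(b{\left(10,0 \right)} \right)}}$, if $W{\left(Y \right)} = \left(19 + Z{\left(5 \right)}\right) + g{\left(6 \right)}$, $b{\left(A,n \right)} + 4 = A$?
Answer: $- \frac{58905}{4139} \approx -14.232$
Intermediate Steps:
$b{\left(A,n \right)} = -4 + A$
$E{\left(h,o \right)} = 4 - \frac{o}{h}$
$Z{\left(H \right)} = 1 - \frac{2}{9 \left(5 + H\right)}$ ($Z{\left(H \right)} = 1 + \frac{\left(-5 + \left(4 - \frac{H}{H}\right)\right) \frac{1}{H + 5}}{9} = 1 + \frac{\left(-5 + \left(4 - 1\right)\right) \frac{1}{5 + H}}{9} = 1 + \frac{\left(-5 + 3\right) \frac{1}{5 + H}}{9} = 1 + \frac{\left(-2\right) \frac{1}{5 + H}}{9} = 1 - \frac{2}{9 \left(5 + H\right)}$)
$g{\left(k \right)} = 2 k^{2}$ ($g{\left(k \right)} = k 2 k = 2 k^{2}$)
$W{\left(Y \right)} = \frac{4139}{45}$ ($W{\left(Y \right)} = \left(19 + \frac{\frac{43}{9} + 5}{5 + 5}\right) + 2 \cdot 6^{2} = \left(19 + \frac{1}{10} \cdot \frac{88}{9}\right) + 2 \cdot 36 = \left(19 + \frac{1}{10} \cdot \frac{88}{9}\right) + 72 = \left(19 + \frac{44}{45}\right) + 72 = \frac{899}{45} + 72 = \frac{4139}{45}$)
$- \frac{1309}{W{\left(b{\left(10,0 \right)} \right)}} = - \frac{1309}{\frac{4139}{45}} = \left(-1309\right) \frac{45}{4139} = - \frac{58905}{4139}$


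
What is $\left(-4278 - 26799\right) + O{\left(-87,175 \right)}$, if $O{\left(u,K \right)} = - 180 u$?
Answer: $-15417$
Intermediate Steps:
$\left(-4278 - 26799\right) + O{\left(-87,175 \right)} = \left(-4278 - 26799\right) - -15660 = -31077 + 15660 = -15417$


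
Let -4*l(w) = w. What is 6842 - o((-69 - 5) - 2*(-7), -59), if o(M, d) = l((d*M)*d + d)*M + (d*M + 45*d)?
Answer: 3139742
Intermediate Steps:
l(w) = -w/4
o(M, d) = 45*d + M*d + M*(-d/4 - M*d²/4) (o(M, d) = (-((d*M)*d + d)/4)*M + (d*M + 45*d) = (-((M*d)*d + d)/4)*M + (M*d + 45*d) = (-(M*d² + d)/4)*M + (45*d + M*d) = (-(d + M*d²)/4)*M + (45*d + M*d) = (-d/4 - M*d²/4)*M + (45*d + M*d) = M*(-d/4 - M*d²/4) + (45*d + M*d) = 45*d + M*d + M*(-d/4 - M*d²/4))
6842 - o((-69 - 5) - 2*(-7), -59) = 6842 - (-59)*(180 + 3*((-69 - 5) - 2*(-7)) - 1*(-59)*((-69 - 5) - 2*(-7))²)/4 = 6842 - (-59)*(180 + 3*(-74 + 14) - 1*(-59)*(-74 + 14)²)/4 = 6842 - (-59)*(180 + 3*(-60) - 1*(-59)*(-60)²)/4 = 6842 - (-59)*(180 - 180 - 1*(-59)*3600)/4 = 6842 - (-59)*(180 - 180 + 212400)/4 = 6842 - (-59)*212400/4 = 6842 - 1*(-3132900) = 6842 + 3132900 = 3139742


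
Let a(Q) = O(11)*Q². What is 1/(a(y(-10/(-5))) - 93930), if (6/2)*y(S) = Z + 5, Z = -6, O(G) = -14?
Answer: -9/845384 ≈ -1.0646e-5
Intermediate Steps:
y(S) = -⅓ (y(S) = (-6 + 5)/3 = (⅓)*(-1) = -⅓)
a(Q) = -14*Q²
1/(a(y(-10/(-5))) - 93930) = 1/(-14*(-⅓)² - 93930) = 1/(-14*⅑ - 93930) = 1/(-14/9 - 93930) = 1/(-845384/9) = -9/845384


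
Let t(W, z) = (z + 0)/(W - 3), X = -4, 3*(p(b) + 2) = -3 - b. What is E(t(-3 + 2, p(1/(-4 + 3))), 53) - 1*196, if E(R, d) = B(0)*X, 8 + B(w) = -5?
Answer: -144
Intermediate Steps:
B(w) = -13 (B(w) = -8 - 5 = -13)
p(b) = -3 - b/3 (p(b) = -2 + (-3 - b)/3 = -2 + (-1 - b/3) = -3 - b/3)
t(W, z) = z/(-3 + W)
E(R, d) = 52 (E(R, d) = -13*(-4) = 52)
E(t(-3 + 2, p(1/(-4 + 3))), 53) - 1*196 = 52 - 1*196 = 52 - 196 = -144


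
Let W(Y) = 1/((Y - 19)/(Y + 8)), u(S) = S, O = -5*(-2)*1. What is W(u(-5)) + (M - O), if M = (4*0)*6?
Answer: -81/8 ≈ -10.125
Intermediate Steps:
O = 10 (O = 10*1 = 10)
M = 0 (M = 0*6 = 0)
W(Y) = (8 + Y)/(-19 + Y) (W(Y) = 1/((-19 + Y)/(8 + Y)) = (8 + Y)/(-19 + Y))
W(u(-5)) + (M - O) = (8 - 5)/(-19 - 5) + (0 - 1*10) = 3/(-24) + (0 - 10) = -1/24*3 - 10 = -⅛ - 10 = -81/8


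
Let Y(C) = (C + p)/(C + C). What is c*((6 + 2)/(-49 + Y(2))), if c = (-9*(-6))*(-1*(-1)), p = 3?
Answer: -1728/191 ≈ -9.0471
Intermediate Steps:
Y(C) = (3 + C)/(2*C) (Y(C) = (C + 3)/(C + C) = (3 + C)/((2*C)) = (3 + C)*(1/(2*C)) = (3 + C)/(2*C))
c = 54 (c = 54*1 = 54)
c*((6 + 2)/(-49 + Y(2))) = 54*((6 + 2)/(-49 + (½)*(3 + 2)/2)) = 54*(8/(-49 + (½)*(½)*5)) = 54*(8/(-49 + 5/4)) = 54*(8/(-191/4)) = 54*(8*(-4/191)) = 54*(-32/191) = -1728/191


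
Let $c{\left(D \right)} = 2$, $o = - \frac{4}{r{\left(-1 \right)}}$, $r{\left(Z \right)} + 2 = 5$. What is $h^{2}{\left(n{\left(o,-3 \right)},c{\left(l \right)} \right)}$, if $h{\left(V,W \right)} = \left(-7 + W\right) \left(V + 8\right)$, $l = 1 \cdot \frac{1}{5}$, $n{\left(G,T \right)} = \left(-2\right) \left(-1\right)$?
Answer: $2500$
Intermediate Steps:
$r{\left(Z \right)} = 3$ ($r{\left(Z \right)} = -2 + 5 = 3$)
$o = - \frac{4}{3} \approx -1.3333$
$n{\left(G,T \right)} = 2$
$l = \frac{1}{5}$ ($l = 1 \cdot \frac{1}{5} = \frac{1}{5} \approx 0.2$)
$h{\left(V,W \right)} = \left(-7 + W\right) \left(8 + V\right)$
$h^{2}{\left(n{\left(o,-3 \right)},c{\left(l \right)} \right)} = \left(-56 - 14 + 8 \cdot 2 + 2 \cdot 2\right)^{2} = \left(-56 - 14 + 16 + 4\right)^{2} = \left(-50\right)^{2} = 2500$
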